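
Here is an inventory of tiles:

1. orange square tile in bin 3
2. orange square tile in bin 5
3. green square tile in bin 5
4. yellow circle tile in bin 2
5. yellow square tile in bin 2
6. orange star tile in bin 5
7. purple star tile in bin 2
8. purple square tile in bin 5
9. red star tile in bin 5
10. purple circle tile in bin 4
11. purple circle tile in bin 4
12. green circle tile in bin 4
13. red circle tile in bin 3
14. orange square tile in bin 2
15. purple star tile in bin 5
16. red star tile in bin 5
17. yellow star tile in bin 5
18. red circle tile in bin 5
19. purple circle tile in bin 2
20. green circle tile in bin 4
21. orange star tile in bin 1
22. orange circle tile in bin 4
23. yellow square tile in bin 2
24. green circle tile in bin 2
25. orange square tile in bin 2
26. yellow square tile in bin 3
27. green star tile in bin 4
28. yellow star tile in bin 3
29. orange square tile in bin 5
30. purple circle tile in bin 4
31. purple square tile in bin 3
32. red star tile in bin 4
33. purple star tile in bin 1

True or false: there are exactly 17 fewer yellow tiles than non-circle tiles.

False

There are 6 yellow tiles.
There are 22 non-circle tiles.
The claim requires 22 − 6 (= 16) to equal 17, which does not hold.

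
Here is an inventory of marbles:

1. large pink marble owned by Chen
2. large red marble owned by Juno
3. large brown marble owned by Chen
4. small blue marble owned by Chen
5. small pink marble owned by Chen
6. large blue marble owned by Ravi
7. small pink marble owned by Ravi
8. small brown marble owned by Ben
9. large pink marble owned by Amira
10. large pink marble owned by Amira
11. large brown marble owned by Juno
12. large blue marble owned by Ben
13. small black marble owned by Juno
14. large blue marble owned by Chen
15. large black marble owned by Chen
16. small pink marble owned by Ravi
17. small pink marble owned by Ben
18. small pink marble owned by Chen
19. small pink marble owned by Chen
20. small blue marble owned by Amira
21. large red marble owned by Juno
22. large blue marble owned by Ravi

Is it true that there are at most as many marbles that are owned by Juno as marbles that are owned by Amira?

marbles owned by Juno: 4.
marbles owned by Amira: 3.
The claim requires 4 ≤ 3, which does not hold.

False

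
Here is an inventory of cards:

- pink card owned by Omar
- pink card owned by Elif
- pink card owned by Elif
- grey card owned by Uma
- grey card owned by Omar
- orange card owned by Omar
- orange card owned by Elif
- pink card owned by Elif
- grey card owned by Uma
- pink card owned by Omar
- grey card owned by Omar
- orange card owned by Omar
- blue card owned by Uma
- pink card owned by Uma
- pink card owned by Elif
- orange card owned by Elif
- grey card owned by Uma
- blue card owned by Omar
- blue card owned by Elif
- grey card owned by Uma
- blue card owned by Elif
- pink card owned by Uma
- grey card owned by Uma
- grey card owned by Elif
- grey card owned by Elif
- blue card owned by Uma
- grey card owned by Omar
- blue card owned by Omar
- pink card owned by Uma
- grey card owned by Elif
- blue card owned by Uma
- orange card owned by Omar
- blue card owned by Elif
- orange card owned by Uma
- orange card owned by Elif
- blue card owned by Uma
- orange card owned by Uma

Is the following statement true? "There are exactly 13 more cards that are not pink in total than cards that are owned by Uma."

cards that are not pink: 28.
cards owned by Uma: 14.
The claim requires 28 − 14 (= 14) to equal 13, which does not hold.

False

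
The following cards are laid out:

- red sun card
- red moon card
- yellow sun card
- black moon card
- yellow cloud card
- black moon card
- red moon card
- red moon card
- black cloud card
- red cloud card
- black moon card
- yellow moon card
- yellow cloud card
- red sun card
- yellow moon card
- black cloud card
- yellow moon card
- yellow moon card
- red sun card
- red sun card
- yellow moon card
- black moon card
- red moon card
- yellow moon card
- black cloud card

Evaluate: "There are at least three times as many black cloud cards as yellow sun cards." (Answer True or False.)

True

There are 3 black cloud cards.
There is 1 yellow sun card.
The claim requires 3 ≥ 3 × 1 = 3, which holds.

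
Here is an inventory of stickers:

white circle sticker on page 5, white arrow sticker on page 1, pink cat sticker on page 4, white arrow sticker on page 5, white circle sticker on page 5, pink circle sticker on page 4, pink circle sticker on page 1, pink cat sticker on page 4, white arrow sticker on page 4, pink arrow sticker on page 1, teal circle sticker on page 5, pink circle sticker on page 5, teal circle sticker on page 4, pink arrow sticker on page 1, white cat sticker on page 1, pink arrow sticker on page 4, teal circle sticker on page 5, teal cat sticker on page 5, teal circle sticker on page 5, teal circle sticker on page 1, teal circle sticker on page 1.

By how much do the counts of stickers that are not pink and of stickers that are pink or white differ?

stickers that are not pink: 13. stickers that are pink or white: 14.
|13 − 14| = 14 − 13 = 1.

1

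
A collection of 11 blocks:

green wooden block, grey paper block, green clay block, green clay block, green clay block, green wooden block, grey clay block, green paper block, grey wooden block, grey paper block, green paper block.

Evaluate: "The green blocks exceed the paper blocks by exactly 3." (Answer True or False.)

There are 7 green blocks.
There are 4 paper blocks.
The claim requires 7 − 4 (= 3) to equal 3, which holds.

True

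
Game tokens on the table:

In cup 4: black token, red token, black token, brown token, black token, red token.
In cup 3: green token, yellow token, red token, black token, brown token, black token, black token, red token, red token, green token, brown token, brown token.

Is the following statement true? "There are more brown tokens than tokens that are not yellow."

False

There are 4 brown tokens.
There are 17 tokens that are not yellow.
The claim requires 4 > 17, which does not hold.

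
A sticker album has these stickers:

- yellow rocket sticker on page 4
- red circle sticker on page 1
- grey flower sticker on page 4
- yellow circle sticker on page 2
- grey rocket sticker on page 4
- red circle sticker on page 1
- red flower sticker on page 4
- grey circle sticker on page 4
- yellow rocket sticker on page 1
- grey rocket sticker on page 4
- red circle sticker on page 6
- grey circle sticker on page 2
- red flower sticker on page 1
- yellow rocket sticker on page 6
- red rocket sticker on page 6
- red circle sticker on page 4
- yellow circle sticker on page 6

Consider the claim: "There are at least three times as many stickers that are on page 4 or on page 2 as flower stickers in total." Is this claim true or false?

|stickers on page 4 or on page 2| = 9.
|flower stickers| = 3.
The claim requires 9 ≥ 3 × 3 = 9, which holds.

True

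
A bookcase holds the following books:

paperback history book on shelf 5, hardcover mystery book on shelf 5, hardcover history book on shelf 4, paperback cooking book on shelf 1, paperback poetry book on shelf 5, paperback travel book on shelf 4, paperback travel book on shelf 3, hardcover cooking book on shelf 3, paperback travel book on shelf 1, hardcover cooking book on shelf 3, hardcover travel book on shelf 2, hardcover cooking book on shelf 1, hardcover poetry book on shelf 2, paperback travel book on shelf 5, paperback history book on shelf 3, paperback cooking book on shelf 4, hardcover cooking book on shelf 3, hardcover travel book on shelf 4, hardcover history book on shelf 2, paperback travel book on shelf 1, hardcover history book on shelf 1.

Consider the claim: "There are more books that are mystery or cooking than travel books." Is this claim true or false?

False

|books that are mystery or cooking| = 7.
|travel books| = 7.
The claim requires 7 > 7, which does not hold.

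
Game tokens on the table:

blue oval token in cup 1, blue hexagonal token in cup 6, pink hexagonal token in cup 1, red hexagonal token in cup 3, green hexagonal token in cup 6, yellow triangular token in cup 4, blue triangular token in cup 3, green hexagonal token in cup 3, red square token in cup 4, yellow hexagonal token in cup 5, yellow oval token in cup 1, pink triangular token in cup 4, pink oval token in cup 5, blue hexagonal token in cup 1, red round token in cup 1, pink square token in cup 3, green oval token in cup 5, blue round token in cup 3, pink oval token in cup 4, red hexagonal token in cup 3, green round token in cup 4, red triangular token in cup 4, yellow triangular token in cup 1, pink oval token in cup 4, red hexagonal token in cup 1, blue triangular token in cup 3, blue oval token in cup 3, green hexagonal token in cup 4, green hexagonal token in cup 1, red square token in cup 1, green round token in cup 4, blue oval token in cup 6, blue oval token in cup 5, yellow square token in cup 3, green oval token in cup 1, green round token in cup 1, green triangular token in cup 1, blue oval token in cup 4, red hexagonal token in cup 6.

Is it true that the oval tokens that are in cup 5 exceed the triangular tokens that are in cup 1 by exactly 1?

|oval tokens in cup 5| = 3.
|triangular tokens in cup 1| = 2.
The claim requires 3 − 2 (= 1) to equal 1, which holds.

True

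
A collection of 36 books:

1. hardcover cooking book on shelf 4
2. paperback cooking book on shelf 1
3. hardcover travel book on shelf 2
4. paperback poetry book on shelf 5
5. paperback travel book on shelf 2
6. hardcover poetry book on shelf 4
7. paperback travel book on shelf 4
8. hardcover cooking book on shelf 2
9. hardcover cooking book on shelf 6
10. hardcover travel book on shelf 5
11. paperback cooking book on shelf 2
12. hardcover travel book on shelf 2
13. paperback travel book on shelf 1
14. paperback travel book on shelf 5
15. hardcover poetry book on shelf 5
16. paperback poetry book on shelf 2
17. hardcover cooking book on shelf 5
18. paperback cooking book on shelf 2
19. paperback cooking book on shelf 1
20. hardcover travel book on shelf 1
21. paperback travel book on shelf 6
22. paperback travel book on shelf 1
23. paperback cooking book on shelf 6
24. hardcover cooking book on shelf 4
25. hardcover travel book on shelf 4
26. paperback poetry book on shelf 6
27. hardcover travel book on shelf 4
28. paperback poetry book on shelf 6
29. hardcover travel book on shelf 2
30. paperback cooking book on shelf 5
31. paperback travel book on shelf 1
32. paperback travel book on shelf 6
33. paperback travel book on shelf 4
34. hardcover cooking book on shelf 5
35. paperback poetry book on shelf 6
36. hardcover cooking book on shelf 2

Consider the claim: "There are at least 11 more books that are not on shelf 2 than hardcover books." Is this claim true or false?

|books that are not on shelf 2| = 27.
|hardcover books| = 16.
The claim requires 27 − 16 = 11 ≥ 11, which holds.

True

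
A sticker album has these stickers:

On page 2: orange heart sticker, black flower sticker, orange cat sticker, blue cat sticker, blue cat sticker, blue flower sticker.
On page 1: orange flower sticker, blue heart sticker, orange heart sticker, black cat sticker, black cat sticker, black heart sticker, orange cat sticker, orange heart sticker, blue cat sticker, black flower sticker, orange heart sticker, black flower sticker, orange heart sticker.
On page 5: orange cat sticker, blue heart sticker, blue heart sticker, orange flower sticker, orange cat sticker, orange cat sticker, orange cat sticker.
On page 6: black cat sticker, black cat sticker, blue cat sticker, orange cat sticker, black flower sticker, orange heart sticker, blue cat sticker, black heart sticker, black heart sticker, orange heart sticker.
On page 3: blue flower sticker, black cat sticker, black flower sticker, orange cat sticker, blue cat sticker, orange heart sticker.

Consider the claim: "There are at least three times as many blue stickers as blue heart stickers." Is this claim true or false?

True

blue stickers: 11.
blue heart stickers: 3.
The claim requires 11 ≥ 3 × 3 = 9, which holds.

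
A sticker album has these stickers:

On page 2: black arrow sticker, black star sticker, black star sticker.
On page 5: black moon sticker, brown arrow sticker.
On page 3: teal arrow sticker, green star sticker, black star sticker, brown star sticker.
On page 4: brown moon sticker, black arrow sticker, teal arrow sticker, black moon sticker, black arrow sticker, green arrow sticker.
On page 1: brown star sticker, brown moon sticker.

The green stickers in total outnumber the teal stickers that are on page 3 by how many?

1

green stickers: 2.
teal stickers on page 3: 1.
2 − 1 = 1.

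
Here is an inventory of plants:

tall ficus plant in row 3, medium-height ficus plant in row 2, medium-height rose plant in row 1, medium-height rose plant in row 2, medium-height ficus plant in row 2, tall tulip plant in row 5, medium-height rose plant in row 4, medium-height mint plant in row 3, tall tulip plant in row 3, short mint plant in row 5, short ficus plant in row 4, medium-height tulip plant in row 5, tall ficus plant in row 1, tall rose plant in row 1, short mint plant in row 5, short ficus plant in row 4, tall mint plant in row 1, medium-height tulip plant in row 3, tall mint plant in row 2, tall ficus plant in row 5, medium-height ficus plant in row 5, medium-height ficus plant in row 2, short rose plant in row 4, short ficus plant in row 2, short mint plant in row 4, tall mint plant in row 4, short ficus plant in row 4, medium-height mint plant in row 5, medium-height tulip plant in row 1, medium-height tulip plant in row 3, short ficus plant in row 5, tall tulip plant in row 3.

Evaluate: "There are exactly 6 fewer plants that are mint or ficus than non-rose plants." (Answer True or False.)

False

plants that are mint or ficus: 20.
non-rose plants: 27.
The claim requires 27 − 20 (= 7) to equal 6, which does not hold.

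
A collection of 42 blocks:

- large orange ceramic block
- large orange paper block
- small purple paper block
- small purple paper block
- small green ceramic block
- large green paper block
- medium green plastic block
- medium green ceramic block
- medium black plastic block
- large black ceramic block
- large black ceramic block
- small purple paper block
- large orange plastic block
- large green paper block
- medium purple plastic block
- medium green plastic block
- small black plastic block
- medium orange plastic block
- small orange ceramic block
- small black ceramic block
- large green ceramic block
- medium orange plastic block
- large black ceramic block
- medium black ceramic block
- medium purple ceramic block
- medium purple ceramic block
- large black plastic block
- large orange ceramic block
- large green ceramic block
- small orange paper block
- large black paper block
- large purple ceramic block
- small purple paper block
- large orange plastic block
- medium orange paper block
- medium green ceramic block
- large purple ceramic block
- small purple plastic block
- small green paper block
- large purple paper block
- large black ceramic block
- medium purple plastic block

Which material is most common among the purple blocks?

paper

Counts by material (restricted to purple blocks): paper 5, ceramic 4, plastic 3.
The maximum is 5, held uniquely by paper.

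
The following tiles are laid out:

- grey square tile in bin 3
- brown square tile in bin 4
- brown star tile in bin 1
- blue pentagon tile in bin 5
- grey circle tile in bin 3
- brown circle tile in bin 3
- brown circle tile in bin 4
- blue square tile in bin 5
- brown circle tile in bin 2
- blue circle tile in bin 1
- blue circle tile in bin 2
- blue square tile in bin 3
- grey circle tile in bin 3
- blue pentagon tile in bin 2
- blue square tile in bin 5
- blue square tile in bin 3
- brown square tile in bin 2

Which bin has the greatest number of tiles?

Counts by bin: bin 3→6, bin 2→4, bin 5→3, bin 4→2, bin 1→2.
The maximum is 6, held uniquely by bin 3.

bin 3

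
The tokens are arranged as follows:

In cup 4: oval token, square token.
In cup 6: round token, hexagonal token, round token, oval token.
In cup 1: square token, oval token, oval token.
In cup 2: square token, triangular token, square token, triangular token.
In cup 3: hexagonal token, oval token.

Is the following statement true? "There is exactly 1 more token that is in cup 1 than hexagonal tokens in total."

tokens in cup 1: 3.
hexagonal tokens: 2.
The claim requires 3 − 2 (= 1) to equal 1, which holds.

True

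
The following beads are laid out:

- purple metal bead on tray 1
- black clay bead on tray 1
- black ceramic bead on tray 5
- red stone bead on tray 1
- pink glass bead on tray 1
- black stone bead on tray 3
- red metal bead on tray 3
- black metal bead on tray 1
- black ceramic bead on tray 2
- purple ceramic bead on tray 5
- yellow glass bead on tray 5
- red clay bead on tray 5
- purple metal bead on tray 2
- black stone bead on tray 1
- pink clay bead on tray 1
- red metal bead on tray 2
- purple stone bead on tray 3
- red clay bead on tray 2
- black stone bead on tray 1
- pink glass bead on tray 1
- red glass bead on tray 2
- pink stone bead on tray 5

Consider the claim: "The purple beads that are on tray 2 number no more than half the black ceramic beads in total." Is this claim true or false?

True

purple beads on tray 2: 1.
black ceramic beads: 2.
The claim requires 2 × 1 = 2 ≤ 2, which holds.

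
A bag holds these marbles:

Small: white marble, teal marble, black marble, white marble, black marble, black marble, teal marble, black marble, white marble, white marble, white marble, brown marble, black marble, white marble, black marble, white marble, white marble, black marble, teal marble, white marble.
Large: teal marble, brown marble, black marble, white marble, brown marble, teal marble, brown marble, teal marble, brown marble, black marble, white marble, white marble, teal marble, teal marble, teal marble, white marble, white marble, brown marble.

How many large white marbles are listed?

5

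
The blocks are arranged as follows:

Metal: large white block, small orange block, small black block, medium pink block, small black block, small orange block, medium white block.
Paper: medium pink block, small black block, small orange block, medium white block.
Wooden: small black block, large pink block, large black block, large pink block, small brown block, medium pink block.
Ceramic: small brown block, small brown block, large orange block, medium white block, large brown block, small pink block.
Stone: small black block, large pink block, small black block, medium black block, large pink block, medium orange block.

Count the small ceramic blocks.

3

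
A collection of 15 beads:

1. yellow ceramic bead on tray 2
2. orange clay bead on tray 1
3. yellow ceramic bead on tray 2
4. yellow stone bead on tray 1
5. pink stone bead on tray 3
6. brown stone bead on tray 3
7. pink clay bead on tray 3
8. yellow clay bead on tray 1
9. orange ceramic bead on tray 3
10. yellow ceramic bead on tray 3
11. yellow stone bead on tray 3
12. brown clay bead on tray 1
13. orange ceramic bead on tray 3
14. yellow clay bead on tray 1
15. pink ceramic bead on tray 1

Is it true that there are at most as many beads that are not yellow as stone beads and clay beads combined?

True

There are 8 beads that are not yellow.
stone beads: 4; clay beads: 5; combined: 4 + 5 = 9.
The claim requires 8 ≤ 9, which holds.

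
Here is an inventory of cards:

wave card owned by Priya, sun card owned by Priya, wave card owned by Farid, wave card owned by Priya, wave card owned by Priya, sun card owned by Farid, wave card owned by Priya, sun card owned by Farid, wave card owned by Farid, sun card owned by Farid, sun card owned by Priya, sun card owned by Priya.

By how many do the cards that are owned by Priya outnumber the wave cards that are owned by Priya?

cards owned by Priya: 7.
wave cards owned by Priya: 4.
7 − 4 = 3.

3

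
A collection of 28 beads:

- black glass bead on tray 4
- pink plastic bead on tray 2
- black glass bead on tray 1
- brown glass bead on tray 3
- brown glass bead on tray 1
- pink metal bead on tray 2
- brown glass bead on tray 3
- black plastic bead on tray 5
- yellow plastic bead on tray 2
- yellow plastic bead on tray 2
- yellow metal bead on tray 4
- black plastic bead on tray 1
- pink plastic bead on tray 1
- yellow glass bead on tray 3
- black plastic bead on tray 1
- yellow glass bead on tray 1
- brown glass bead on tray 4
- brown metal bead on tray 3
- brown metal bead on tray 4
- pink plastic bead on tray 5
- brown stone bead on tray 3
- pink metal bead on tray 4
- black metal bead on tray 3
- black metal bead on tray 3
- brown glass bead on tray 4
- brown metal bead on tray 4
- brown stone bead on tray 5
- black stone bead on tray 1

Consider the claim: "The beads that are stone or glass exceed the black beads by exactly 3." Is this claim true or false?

There are 12 beads that are stone or glass.
There are 8 black beads.
The claim requires 12 − 8 (= 4) to equal 3, which does not hold.

False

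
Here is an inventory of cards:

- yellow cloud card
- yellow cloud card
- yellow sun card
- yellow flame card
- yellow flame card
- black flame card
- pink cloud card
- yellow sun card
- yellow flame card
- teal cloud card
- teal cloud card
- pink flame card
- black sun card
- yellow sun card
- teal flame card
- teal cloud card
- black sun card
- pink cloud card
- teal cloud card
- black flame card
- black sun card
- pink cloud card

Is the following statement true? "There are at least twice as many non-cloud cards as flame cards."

False

non-cloud cards: 13.
flame cards: 7.
The claim requires 13 ≥ 2 × 7 = 14, which does not hold.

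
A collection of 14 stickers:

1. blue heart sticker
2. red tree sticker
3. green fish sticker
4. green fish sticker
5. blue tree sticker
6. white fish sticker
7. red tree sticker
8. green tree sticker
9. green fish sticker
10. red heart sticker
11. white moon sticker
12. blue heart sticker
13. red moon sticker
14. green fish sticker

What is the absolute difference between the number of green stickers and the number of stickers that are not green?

4

green stickers: 5. stickers that are not green: 9.
|5 − 9| = 9 − 5 = 4.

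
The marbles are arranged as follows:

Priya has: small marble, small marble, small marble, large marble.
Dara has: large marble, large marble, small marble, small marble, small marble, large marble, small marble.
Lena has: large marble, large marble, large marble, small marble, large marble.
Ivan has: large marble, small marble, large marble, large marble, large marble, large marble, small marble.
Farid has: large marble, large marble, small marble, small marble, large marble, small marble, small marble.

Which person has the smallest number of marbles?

Counts by owner: Farid→7, Ivan→7, Dara→7, Lena→5, Priya→4.
The minimum is 4, held uniquely by Priya.

Priya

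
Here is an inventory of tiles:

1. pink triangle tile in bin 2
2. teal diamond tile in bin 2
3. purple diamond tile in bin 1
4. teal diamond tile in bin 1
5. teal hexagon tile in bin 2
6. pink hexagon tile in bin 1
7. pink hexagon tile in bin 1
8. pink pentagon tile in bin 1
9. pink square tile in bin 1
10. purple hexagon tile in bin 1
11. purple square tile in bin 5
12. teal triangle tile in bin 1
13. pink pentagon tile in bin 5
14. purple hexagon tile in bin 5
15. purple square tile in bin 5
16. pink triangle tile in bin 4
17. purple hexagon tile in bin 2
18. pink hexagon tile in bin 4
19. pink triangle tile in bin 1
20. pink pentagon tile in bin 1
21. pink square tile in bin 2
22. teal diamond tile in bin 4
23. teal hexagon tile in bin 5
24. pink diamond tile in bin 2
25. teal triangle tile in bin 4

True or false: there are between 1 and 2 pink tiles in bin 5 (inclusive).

|pink tiles in bin 5| = 1.
The claim requires 1 ≤ 1 ≤ 2, which holds.

True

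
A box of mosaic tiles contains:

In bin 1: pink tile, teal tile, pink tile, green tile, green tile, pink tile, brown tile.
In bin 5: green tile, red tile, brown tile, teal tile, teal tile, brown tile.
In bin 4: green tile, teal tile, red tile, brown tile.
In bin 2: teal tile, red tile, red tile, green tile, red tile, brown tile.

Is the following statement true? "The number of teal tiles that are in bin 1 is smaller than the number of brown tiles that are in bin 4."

teal tiles in bin 1: 1.
brown tiles in bin 4: 1.
The claim requires 1 < 1, which does not hold.

False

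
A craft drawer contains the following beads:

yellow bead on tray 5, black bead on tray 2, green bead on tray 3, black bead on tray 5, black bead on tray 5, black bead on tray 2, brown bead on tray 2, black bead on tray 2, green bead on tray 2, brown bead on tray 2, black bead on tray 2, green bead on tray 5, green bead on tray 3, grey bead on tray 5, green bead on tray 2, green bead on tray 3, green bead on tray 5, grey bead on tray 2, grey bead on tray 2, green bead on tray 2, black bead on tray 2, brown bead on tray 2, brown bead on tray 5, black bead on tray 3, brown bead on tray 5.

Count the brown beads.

5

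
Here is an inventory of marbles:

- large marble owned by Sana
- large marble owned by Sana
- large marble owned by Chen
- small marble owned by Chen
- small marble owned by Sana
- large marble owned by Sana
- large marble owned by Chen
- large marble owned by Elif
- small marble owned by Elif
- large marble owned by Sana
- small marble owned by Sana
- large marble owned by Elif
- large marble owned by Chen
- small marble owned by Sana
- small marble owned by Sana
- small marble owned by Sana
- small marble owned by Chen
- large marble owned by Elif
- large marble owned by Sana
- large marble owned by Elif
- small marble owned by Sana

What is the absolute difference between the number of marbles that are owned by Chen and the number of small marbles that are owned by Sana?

1

marbles owned by Chen: 5. small marbles owned by Sana: 6.
|5 − 6| = 6 − 5 = 1.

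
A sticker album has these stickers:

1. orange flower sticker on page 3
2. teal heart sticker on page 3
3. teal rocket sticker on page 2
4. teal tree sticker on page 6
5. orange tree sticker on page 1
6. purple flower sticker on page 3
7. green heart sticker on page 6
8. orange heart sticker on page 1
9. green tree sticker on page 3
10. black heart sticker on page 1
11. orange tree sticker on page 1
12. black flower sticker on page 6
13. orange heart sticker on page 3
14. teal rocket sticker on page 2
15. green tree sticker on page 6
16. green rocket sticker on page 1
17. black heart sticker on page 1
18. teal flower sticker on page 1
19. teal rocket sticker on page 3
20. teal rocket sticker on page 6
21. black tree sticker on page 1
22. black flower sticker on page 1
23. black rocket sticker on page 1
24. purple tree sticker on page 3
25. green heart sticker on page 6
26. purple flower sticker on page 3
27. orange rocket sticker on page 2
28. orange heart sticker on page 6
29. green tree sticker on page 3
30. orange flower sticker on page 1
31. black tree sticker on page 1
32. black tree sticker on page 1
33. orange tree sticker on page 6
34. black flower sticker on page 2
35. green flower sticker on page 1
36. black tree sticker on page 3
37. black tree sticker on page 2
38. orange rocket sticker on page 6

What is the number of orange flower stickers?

2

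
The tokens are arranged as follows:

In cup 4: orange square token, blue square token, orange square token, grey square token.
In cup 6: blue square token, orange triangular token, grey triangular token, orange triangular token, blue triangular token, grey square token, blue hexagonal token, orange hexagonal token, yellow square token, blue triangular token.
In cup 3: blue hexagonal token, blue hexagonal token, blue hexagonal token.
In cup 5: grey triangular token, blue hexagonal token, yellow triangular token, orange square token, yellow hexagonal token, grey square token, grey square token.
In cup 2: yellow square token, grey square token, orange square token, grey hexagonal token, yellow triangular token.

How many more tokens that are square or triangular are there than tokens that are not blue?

tokens that are square or triangular: 21.
tokens that are not blue: 20.
21 − 20 = 1.

1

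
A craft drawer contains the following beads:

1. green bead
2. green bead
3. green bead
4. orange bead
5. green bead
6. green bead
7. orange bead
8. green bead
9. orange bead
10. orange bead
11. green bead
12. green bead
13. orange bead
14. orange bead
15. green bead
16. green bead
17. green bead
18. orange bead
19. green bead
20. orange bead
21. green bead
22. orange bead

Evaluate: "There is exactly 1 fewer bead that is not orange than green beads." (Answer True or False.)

False

There are 13 beads that are not orange.
There are 13 green beads.
The claim requires 13 − 13 (= 0) to equal 1, which does not hold.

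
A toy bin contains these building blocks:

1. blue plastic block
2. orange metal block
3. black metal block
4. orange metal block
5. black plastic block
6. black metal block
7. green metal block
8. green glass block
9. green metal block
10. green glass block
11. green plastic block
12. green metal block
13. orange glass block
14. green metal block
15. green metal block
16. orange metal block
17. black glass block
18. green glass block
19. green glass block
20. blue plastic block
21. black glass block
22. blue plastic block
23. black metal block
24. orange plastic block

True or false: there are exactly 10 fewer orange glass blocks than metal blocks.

True

|orange glass blocks| = 1.
|metal blocks| = 11.
The claim requires 11 − 1 (= 10) to equal 10, which holds.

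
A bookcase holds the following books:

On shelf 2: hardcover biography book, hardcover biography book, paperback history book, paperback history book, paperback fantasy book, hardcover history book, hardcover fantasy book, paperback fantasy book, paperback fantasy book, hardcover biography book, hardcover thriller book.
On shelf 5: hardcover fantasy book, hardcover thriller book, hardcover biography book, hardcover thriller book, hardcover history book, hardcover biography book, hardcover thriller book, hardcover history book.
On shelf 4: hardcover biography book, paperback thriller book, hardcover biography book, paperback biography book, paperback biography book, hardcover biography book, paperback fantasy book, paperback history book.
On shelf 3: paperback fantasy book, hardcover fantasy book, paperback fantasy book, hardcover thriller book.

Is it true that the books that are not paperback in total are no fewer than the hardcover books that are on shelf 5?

True

There are 19 books that are not paperback.
There are 8 hardcover books on shelf 5.
The claim requires 19 ≥ 8, which holds.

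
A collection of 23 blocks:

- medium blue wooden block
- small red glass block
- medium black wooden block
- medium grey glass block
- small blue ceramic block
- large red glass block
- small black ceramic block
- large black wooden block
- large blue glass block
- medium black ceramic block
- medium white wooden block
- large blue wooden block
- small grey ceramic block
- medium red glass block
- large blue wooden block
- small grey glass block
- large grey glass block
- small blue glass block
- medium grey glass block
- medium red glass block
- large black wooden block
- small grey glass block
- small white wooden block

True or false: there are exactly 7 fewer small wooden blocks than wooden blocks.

True

There is 1 small wooden block.
There are 8 wooden blocks.
The claim requires 8 − 1 (= 7) to equal 7, which holds.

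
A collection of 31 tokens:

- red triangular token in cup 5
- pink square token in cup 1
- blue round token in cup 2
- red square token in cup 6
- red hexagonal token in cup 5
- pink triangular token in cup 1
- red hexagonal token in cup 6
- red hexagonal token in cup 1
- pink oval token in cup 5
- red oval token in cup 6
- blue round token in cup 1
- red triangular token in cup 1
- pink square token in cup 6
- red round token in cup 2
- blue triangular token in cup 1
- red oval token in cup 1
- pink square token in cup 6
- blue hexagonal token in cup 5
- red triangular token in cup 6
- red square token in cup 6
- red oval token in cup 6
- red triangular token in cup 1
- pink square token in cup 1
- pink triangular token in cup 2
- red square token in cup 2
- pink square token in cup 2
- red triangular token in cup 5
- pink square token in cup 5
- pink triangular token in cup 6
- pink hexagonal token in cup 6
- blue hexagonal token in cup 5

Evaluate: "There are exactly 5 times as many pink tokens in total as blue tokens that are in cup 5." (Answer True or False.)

False

There are 11 pink tokens.
There are 2 blue tokens in cup 5.
The claim requires 11 = 5 × 2 = 10, which does not hold.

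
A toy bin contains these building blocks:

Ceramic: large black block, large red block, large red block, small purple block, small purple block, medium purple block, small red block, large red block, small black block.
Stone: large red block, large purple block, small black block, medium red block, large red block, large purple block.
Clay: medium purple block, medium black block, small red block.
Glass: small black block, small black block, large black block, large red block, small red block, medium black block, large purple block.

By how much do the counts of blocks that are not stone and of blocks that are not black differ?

blocks that are not stone: 19. blocks that are not black: 17.
|19 − 17| = 19 − 17 = 2.

2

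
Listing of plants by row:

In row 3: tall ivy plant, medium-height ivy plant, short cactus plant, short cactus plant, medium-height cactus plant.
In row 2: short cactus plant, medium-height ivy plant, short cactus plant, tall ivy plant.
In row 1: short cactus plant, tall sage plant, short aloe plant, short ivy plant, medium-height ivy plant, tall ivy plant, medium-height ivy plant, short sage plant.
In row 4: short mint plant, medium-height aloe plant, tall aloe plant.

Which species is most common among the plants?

Counts by species: ivy 8, cactus 6, aloe 3, sage 2, mint 1.
The maximum is 8, held uniquely by ivy.

ivy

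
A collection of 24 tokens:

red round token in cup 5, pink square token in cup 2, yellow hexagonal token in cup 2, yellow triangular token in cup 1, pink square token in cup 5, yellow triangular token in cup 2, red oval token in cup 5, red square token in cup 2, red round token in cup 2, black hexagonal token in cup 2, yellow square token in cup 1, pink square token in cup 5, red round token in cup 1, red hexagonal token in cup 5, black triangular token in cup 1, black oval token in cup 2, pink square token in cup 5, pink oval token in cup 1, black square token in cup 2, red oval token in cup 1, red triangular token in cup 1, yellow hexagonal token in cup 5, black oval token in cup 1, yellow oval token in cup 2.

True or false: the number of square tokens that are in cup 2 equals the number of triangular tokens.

False

There are 3 square tokens in cup 2.
There are 4 triangular tokens.
The claim requires 3 = 4, which does not hold.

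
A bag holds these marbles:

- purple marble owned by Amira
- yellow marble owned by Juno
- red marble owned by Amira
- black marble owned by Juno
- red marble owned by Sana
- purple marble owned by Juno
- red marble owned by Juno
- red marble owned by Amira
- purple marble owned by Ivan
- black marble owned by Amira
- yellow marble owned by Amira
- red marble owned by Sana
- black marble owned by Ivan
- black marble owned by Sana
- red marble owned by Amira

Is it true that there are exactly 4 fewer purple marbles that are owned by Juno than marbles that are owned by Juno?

purple marbles owned by Juno: 1.
marbles owned by Juno: 4.
The claim requires 4 − 1 (= 3) to equal 4, which does not hold.

False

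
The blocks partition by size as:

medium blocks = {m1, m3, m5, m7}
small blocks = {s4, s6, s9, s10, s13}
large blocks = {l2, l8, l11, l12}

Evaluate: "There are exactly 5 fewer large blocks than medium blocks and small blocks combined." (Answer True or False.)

There are 4 large blocks.
medium blocks: 4; small blocks: 5; combined: 4 + 5 = 9.
The claim requires 9 − 4 (= 5) to equal 5, which holds.

True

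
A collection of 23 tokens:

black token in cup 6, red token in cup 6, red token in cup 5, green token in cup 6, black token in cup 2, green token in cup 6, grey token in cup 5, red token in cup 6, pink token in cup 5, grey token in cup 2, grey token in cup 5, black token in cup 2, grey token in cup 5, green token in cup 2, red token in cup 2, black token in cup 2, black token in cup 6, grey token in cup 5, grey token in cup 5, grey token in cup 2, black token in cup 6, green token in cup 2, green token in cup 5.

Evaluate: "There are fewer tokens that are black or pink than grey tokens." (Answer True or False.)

False

tokens that are black or pink: 7.
grey tokens: 7.
The claim requires 7 < 7, which does not hold.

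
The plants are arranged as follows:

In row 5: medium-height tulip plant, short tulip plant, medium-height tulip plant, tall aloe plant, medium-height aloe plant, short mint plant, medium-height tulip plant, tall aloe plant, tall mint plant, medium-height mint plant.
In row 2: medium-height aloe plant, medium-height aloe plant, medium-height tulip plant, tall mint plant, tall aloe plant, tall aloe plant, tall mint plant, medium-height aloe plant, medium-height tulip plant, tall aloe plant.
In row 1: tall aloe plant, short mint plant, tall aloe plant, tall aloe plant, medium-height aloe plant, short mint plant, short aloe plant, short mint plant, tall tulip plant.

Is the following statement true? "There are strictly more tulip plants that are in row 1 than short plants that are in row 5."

tulip plants in row 1: 1.
short plants in row 5: 2.
The claim requires 1 > 2, which does not hold.

False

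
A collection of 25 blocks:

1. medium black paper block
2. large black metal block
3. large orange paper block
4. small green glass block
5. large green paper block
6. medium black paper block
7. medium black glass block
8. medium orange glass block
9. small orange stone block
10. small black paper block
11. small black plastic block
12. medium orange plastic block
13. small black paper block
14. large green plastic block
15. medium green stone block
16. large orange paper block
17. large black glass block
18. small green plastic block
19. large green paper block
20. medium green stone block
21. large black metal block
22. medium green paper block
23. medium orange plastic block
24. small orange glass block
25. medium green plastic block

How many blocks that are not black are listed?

Total blocks: 25; with the excluded value: 9; remaining 25 − 9 = 16.

16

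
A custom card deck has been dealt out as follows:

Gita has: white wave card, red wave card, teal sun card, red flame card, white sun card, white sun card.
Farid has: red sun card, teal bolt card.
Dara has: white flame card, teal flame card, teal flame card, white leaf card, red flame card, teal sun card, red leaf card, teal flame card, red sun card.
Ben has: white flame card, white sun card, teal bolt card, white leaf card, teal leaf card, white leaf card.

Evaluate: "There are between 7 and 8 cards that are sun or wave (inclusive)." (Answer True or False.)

False

cards that are sun or wave: 9.
The claim requires 7 ≤ 9 ≤ 8, which does not hold.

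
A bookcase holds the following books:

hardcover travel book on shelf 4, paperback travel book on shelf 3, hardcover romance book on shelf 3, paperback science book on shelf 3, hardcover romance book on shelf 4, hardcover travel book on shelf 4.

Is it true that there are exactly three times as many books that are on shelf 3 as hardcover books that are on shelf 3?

True

There are 3 books on shelf 3.
There is 1 hardcover book on shelf 3.
The claim requires 3 = 3 × 1 = 3, which holds.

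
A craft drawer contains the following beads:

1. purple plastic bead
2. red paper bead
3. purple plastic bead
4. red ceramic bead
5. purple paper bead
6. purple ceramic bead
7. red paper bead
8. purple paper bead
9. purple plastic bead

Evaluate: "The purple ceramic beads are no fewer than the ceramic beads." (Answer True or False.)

False

purple ceramic beads: 1.
ceramic beads: 2.
The claim requires 1 ≥ 2, which does not hold.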